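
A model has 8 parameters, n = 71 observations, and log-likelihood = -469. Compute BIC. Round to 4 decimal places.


k * ln(n) = 8 * ln(71) = 8 * 4.262680 = 34.101440.
-2 * loglik = -2 * (-469) = 938.
BIC = 34.101440 + 938 = 972.101440, which rounds to 972.1014.

972.1014


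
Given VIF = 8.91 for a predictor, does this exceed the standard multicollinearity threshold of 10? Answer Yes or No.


Check: VIF = 8.91 vs threshold = 10.
Since 8.91 < 10, the answer is No.

No


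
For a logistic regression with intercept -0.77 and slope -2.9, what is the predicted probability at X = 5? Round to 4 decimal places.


Linear predictor: z = -0.77 + -2.9 * 5 = -15.2700.
P = 1/(1 + exp(15.2700)) = 1/(1 + 4282296.5468) = 0.0000.

0.0000


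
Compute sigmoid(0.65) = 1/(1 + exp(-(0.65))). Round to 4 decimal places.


First, exp(-0.6500) = 0.5220.
Then sigma(z) = 1/(1 + 0.5220) = 0.6570.

0.6570


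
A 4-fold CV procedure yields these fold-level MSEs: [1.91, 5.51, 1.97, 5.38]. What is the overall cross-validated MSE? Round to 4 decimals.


Total MSE across folds = 14.7700.
CV-MSE = 14.7700/4 = 3.6925.

3.6925


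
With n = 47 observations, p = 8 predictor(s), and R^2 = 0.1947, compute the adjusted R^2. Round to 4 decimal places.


Plug in: Adj R^2 = 1 - (1 - 0.1947) * 46/38.
= 1 - 0.8053 * 46/38
= 1 - 37.0438 / 38
= 1 - 0.9748 = 0.0252.

0.0252


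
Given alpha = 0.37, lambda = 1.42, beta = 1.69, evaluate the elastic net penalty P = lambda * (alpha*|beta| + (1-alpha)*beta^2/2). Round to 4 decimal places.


alpha * |beta| = 0.37 * 1.69 = 0.6253.
(1-alpha) * beta^2/2 = 0.63 * 2.8561/2 = 0.8997.
Total = 1.42 * (0.6253 + 0.8997) = 2.1655.

2.1655


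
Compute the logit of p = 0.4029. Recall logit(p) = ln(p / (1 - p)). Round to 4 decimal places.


1 - p = 0.5971.
p/(1-p) = 0.6748.
logit = ln(0.6748) = -0.3934.

-0.3934


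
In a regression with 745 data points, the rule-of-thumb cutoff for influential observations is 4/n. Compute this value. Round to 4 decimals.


Using the rule of thumb:
Threshold = 4 / 745 = 0.0054.

0.0054


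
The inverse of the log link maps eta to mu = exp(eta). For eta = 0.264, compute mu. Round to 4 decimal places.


The inverse log link gives:
mu = exp(0.264) = 1.3021.

1.3021


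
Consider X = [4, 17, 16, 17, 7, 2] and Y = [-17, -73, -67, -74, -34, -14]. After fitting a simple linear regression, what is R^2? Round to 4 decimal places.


Fit the OLS line: b0 = -4.0870, b1 = -4.0393.
SSres = 21.1263.
SStot = 3961.5000.
R^2 = 1 - 21.1263/3961.5000 = 0.9947.

0.9947


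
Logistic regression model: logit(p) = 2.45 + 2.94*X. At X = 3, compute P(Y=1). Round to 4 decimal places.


z = 2.45 + 2.94 * 3 = 11.2700.
Sigmoid: P = 1 / (1 + exp(-11.2700)) = 1.0000.

1.0000


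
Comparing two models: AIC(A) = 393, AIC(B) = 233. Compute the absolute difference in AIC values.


Absolute difference = |393 - 233| = 160.
The model with lower AIC (B) is preferred.

160


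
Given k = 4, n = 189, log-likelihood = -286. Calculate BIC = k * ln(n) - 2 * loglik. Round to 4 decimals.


k * ln(n) = 4 * ln(189) = 4 * 5.241747 = 20.966988.
-2 * loglik = -2 * (-286) = 572.
BIC = 20.966988 + 572 = 592.966988, which rounds to 592.9670.

592.9670


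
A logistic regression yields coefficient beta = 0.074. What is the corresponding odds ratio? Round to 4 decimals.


The odds ratio is computed as:
OR = e^(0.074) = 1.0768.

1.0768


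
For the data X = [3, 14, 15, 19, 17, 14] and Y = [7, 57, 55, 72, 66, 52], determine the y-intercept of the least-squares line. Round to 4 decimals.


First find the slope: b1 = 4.1137.
Means: xbar = 13.6667, ybar = 51.5000.
b0 = ybar - b1 * xbar = 51.5000 - 4.1137 * 13.6667 = -4.7210.

-4.7210


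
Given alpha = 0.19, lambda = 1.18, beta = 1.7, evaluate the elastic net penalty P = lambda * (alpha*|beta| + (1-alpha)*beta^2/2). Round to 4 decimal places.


Compute:
L1 = 0.19 * 1.7 = 0.3230.
L2 = 0.81 * 1.7^2 / 2 = 1.1705.
Penalty = 1.18 * (0.3230 + 1.1705) = 1.7623.

1.7623


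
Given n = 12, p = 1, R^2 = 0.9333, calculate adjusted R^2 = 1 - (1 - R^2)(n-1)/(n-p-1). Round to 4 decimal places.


Plug in: Adj R^2 = 1 - (1 - 0.9333) * 11/10.
= 1 - 0.0667 * 11/10
= 1 - 0.7337 / 10
= 1 - 0.0734 = 0.9266.

0.9266


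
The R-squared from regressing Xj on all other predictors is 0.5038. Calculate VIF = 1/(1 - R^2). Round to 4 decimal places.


Denominator: 1 - 0.5038 = 0.4962.
VIF = 1 / 0.4962 = 2.0153.

2.0153


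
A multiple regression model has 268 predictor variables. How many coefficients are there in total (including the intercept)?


Total coefficients = number of predictors + 1 (for the intercept).
= 268 + 1 = 269.

269


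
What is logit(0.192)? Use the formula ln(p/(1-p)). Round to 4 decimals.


The odds are p/(1-p) = 0.192 / 0.808 = 0.2376.
logit(p) = ln(0.2376) = -1.4371.

-1.4371


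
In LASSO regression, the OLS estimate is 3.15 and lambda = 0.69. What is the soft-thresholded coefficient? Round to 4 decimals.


Check: |3.15| = 3.15 vs lambda = 0.69.
Since |beta| > lambda, coefficient = sign(beta)*(|beta| - lambda) = 2.4600.
Soft-thresholded coefficient = 2.4600.

2.4600


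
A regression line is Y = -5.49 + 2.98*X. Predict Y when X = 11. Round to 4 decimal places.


Predicted value:
Y = -5.49 + (2.98)(11) = -5.49 + 32.7800 = 27.2900.

27.2900


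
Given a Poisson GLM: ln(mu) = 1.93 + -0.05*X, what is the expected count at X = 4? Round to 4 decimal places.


Compute eta = 1.93 + -0.05 * 4 = 1.7300.
Apply inverse link: mu = e^1.7300 = 5.6407.

5.6407


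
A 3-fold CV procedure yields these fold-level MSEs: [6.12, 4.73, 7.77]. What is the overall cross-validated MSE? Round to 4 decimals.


Add all fold MSEs: 18.6200.
Divide by k = 3: 18.6200/3 = 6.2067.

6.2067


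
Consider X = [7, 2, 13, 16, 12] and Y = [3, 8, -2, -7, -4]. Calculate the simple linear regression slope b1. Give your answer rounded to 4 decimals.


The sample means are xbar = 10.0000 and ybar = -0.4000.
Compute S_xx = 122.0000 and S_xy = -129.0000.
Slope b1 = S_xy / S_xx = -129.0000 / 122.0000 = -1.0574.

-1.0574


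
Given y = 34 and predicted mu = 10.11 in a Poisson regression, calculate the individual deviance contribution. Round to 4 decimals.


y/mu = 34/10.11 = 3.363007 (approx.), and ln(34/10.11) = 1.212835.
y * ln(y/mu) = 34 * 1.212835 = 41.236390.
y - mu = 23.89.
D = 2 * (41.236390 - 23.89) = 34.692780, which rounds to 34.6928.

34.6928


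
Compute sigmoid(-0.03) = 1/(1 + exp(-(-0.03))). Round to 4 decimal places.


exp(0.0300) = 1.0305.
1 + exp(-z) = 2.0305.
sigmoid = 1/2.0305 = 0.4925.

0.4925


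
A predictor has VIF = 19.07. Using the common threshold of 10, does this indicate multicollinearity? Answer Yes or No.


Check: VIF = 19.07 vs threshold = 10.
Since 19.07 >= 10, the answer is Yes.

Yes


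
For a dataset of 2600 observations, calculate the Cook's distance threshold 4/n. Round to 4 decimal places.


Cook's distance cutoff = 4/n = 4/2600.
= 0.0015.

0.0015


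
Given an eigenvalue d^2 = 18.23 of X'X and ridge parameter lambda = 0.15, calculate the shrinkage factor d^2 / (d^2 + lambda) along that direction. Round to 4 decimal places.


Compute the denominator: 18.23 + 0.15 = 18.3800.
Shrinkage factor = 18.23 / 18.3800 = 0.9918.

0.9918


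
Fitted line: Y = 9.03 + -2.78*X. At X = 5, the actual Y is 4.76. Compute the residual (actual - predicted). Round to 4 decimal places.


Fitted value at X = 5 is yhat = 9.03 + -2.78*5 = -4.8700.
Residual = 4.76 - -4.8700 = 9.6300.

9.6300


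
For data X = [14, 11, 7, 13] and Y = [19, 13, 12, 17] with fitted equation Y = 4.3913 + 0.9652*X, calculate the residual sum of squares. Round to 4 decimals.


For each point, residual = actual - predicted.
Residuals: [1.0959, -2.0085, 0.8523, 0.0611].
Sum of squared residuals = 5.9652.

5.9652


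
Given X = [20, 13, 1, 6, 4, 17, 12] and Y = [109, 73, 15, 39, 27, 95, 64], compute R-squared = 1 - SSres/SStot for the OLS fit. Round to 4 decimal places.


Fit the OLS line: b0 = 8.1581, b1 = 4.9985.
SSres = 26.8565.
SStot = 7365.4286.
R^2 = 1 - 26.8565/7365.4286 = 0.9964.

0.9964


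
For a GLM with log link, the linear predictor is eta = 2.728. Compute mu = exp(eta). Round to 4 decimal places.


mu = exp(eta) = exp(2.728).
= 15.3023.

15.3023


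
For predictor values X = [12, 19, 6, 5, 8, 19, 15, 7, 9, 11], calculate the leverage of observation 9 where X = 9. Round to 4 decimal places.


Mean of X: xbar = 11.1000.
SXX = 234.9000.
For X = 9: h = 1/10 + (9 - 11.1000)^2/234.9000 = 0.1188.

0.1188


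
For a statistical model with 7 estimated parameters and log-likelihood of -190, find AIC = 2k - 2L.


AIC = 2k - 2*loglik = 2(7) - 2(-190).
= 14 + 380 = 394.

394


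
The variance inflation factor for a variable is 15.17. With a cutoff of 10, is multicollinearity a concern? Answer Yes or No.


The threshold is 10.
VIF = 15.17 is >= 10.
Multicollinearity indication: Yes.

Yes


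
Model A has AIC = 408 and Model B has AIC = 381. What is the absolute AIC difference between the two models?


Absolute difference = |408 - 381| = 27.
The model with lower AIC (B) is preferred.

27


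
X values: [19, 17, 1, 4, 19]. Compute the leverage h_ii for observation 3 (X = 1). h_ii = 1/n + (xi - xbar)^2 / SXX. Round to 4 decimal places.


n = 5, xbar = 12.0000.
SXX = sum((xi - xbar)^2) = 308.0000.
h = 1/5 + (1 - 12.0000)^2 / 308.0000 = 0.5929.

0.5929


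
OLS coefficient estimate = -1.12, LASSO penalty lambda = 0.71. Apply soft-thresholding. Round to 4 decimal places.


|beta_OLS| = 1.12.
lambda = 0.71.
Since |beta| > lambda, coefficient = sign(beta)*(|beta| - lambda) = -0.4100.
Result = -0.4100.

-0.4100


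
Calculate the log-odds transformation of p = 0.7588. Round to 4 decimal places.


The odds are p/(1-p) = 0.7588 / 0.2412 = 3.1459.
logit(p) = ln(3.1459) = 1.1461.

1.1461


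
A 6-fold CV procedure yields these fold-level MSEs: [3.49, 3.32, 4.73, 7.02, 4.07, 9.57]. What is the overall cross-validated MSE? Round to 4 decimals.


Total MSE across folds = 32.2000.
CV-MSE = 32.2000/6 = 5.3667.

5.3667


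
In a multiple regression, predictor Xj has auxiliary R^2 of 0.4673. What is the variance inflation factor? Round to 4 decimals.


Using VIF = 1/(1 - R^2_j):
1 - 0.4673 = 0.5327.
VIF = 1.8772.

1.8772


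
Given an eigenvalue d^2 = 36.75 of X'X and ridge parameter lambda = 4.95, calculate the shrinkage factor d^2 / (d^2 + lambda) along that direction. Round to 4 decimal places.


Compute the denominator: 36.75 + 4.95 = 41.7000.
Shrinkage factor = 36.75 / 41.7000 = 0.8813.

0.8813


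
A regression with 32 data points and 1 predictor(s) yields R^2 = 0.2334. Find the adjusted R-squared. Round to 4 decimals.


Using the formula:
(1 - 0.2334) = 0.7666.
Multiply by 31/30: 0.7666 * 31 = 23.7646, then 23.7646 / 30 = 0.7922.
Adj R^2 = 1 - 0.7922 = 0.2078.

0.2078


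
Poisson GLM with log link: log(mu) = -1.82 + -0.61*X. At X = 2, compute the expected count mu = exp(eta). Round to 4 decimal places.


Linear predictor: eta = -1.82 + (-0.61)(2) = -3.0400.
Expected count: mu = exp(-3.0400) = 0.0478.

0.0478


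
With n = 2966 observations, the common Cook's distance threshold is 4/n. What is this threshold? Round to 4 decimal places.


Using the rule of thumb:
Threshold = 4 / 2966 = 0.0013.

0.0013


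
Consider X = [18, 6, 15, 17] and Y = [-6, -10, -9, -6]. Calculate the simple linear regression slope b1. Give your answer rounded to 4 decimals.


The sample means are xbar = 14.0000 and ybar = -7.7500.
Compute S_xx = 90.0000 and S_xy = 29.0000.
Slope b1 = S_xy / S_xx = 29.0000 / 90.0000 = 0.3222.

0.3222


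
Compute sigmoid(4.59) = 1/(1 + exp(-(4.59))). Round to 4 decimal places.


First, exp(-4.5900) = 0.0102.
Then sigma(z) = 1/(1 + 0.0102) = 0.9899.

0.9899


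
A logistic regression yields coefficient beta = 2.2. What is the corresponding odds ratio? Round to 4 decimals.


exp(2.2) = 9.0250.
So the odds ratio is 9.0250.

9.0250


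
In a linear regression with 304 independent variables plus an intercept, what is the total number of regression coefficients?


Including the intercept, the model has 304 predictor coefficients + 1 intercept.
Total = 305.

305


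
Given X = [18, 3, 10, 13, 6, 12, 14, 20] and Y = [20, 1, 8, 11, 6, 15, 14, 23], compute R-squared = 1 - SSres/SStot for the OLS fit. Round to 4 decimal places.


The fitted line is Y = -2.7235 + 1.2478*X.
SSres = 19.6239, SStot = 371.5000.
R^2 = 1 - SSres/SStot = 0.9472.

0.9472


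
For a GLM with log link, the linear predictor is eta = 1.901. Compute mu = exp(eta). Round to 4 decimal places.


mu = exp(eta) = exp(1.901).
= 6.6926.

6.6926


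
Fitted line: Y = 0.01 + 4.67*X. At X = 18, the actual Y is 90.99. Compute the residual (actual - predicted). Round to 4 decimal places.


Compute yhat = 0.01 + (4.67)(18) = 84.0700.
Residual = actual - predicted = 90.99 - 84.0700 = 6.9200.

6.9200


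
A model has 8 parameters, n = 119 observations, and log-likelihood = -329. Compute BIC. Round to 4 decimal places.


Compute k*ln(n) = 8*ln(119) = 8*4.779123 = 38.232984.
Then -2*loglik = 658.
BIC = 38.232984 + 658 = 696.232984, which rounds to 696.2330.

696.2330


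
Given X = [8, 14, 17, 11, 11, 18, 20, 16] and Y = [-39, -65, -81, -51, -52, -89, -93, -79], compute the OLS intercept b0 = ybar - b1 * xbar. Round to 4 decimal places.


The slope is b1 = -4.8028.
Sample means are xbar = 14.3750 and ybar = -68.6250.
Intercept: b0 = -68.6250 - (-4.8028)(14.3750) = 0.4146.

0.4146


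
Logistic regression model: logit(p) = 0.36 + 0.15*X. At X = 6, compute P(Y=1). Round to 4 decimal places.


Compute z = 0.36 + (0.15)(6) = 1.2600.
exp(-z) = 0.2837.
P = 1/(1 + 0.2837) = 0.7790.

0.7790


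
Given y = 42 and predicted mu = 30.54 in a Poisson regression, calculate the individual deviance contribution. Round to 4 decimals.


First: ln(42/30.54) = 0.318632.
Then: 42 * 0.318632 = 13.382544.
y - mu = 42 - 30.54 = 11.46.
D = 2(13.382544 - 11.46) = 3.845088, which rounds to 3.8451.

3.8451


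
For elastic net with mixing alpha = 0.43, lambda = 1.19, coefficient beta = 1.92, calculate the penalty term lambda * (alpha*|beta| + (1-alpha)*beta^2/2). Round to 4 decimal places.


alpha * |beta| = 0.43 * 1.92 = 0.8256.
(1-alpha) * beta^2/2 = 0.57 * 3.6864/2 = 1.0506.
Total = 1.19 * (0.8256 + 1.0506) = 2.2327.

2.2327


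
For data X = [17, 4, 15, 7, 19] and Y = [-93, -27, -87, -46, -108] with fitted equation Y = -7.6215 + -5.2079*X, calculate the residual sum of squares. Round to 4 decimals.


Compute predicted values, then residuals = yi - yhat_i.
Residuals: [3.1558, 1.4531, -1.2600, -1.9232, -1.4284].
SSres = sum(residual^2) = 19.3972.

19.3972


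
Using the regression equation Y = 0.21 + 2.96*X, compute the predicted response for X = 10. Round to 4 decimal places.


Plug X = 10 into Y = 0.21 + 2.96*X:
Y = 0.21 + 29.6000 = 29.8100.

29.8100


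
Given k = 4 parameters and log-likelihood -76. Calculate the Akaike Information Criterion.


Compute:
2k = 2*4 = 8.
-2*loglik = -2*(-76) = 152.
AIC = 8 + 152 = 160.

160


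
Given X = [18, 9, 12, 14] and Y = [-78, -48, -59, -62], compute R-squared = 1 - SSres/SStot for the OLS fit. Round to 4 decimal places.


The fitted line is Y = -18.5906 + -3.2573*X.
SSres = 7.1696, SStot = 460.7500.
R^2 = 1 - SSres/SStot = 0.9844.

0.9844


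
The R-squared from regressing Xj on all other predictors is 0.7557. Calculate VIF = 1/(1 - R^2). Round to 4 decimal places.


Denominator: 1 - 0.7557 = 0.2443.
VIF = 1 / 0.2443 = 4.0933.

4.0933


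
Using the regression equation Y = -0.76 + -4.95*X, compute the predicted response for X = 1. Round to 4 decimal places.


Plug X = 1 into Y = -0.76 + -4.95*X:
Y = -0.76 + -4.9500 = -5.7100.

-5.7100


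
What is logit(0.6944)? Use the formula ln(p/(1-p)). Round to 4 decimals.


Compute the odds: 0.6944/0.3056 = 2.2723.
Take the natural log: ln(2.2723) = 0.8208.

0.8208


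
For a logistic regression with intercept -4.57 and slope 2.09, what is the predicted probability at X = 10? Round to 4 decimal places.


Compute z = -4.57 + (2.09)(10) = 16.3300.
exp(-z) = 0.0000.
P = 1/(1 + 0.0000) = 1.0000.

1.0000


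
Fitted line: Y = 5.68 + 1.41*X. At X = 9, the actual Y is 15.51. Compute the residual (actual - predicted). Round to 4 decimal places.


Compute yhat = 5.68 + (1.41)(9) = 18.3700.
Residual = actual - predicted = 15.51 - 18.3700 = -2.8600.

-2.8600


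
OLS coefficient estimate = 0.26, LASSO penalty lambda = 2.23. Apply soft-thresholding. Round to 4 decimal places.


Check: |0.26| = 0.26 vs lambda = 2.23.
Since |beta| <= lambda, the coefficient is set to 0.
Soft-thresholded coefficient = 0.0000.

0.0000


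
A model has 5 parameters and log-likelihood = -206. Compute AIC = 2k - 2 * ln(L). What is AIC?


AIC = 2*5 - 2*(-206).
= 10 + 412 = 422.

422


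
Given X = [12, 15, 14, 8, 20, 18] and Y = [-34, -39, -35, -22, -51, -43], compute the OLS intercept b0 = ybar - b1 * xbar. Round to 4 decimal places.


The slope is b1 = -2.2404.
Sample means are xbar = 14.5000 and ybar = -37.3333.
Intercept: b0 = -37.3333 - (-2.2404)(14.5000) = -4.8470.

-4.8470


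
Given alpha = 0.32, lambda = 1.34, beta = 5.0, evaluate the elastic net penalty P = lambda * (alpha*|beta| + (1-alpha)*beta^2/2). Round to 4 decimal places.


alpha * |beta| = 0.32 * 5.0 = 1.6000.
(1-alpha) * beta^2/2 = 0.68 * 25.0000/2 = 8.5000.
Total = 1.34 * (1.6000 + 8.5000) = 13.5340.

13.5340


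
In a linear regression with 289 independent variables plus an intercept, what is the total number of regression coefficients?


Total coefficients = number of predictors + 1 (for the intercept).
= 289 + 1 = 290.

290


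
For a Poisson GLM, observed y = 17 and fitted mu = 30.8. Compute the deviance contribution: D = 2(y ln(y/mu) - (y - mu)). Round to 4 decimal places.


Compute y*ln(y/mu) = 17*ln(17/30.8) = 17*-0.594301 = -10.103117.
y - mu = -13.8.
D = 2*(-10.103117 - (-13.8)) = 7.393766, which rounds to 7.3938.

7.3938


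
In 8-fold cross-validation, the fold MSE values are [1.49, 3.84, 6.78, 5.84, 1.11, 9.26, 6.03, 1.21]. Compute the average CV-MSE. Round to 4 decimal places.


Add all fold MSEs: 35.5600.
Divide by k = 8: 35.5600/8 = 4.4450.

4.4450


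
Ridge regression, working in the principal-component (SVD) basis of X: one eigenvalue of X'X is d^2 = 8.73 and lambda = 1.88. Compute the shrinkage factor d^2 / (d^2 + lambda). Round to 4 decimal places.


Compute the denominator: 8.73 + 1.88 = 10.6100.
Shrinkage factor = 8.73 / 10.6100 = 0.8228.

0.8228


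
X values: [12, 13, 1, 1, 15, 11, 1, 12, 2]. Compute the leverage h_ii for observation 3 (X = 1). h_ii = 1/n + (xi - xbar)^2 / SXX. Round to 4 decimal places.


n = 9, xbar = 7.5556.
SXX = sum((xi - xbar)^2) = 296.2222.
h = 1/9 + (1 - 7.5556)^2 / 296.2222 = 0.2562.

0.2562


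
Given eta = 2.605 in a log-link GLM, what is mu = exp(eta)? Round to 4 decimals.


mu = exp(eta) = exp(2.605).
= 13.5312.

13.5312


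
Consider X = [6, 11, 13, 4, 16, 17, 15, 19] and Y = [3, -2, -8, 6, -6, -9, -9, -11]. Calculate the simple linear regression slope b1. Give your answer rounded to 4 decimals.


The sample means are xbar = 12.6250 and ybar = -4.5000.
Compute S_xx = 197.8750 and S_xy = -222.5000.
Slope b1 = S_xy / S_xx = -222.5000 / 197.8750 = -1.1244.

-1.1244


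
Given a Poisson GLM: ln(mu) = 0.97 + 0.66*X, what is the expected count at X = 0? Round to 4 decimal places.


Compute eta = 0.97 + 0.66 * 0 = 0.9700.
Apply inverse link: mu = e^0.9700 = 2.6379.

2.6379


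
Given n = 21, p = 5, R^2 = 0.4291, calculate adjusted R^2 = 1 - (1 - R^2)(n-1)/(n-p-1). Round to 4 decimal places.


Plug in: Adj R^2 = 1 - (1 - 0.4291) * 20/15.
= 1 - 0.5709 * 20/15
= 1 - 11.4180 / 15
= 1 - 0.7612 = 0.2388.

0.2388


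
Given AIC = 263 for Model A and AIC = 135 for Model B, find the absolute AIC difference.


Absolute difference = |263 - 135| = 128.
The model with lower AIC (B) is preferred.

128


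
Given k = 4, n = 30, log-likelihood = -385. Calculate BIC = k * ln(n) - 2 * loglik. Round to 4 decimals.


ln(30) = 3.401197.
k * ln(n) = 4 * 3.401197 = 13.604788.
-2L = 770.
BIC = 13.604788 + 770 = 783.604788, which rounds to 783.6048.

783.6048


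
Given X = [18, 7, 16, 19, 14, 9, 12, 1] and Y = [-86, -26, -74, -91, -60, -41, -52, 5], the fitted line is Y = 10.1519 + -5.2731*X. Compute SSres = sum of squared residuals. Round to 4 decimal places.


Compute predicted values, then residuals = yi - yhat_i.
Residuals: [-1.2361, 0.7598, 0.2177, -0.9630, 3.6715, -3.6940, 1.1253, 0.1212].
SSres = sum(residual^2) = 31.4865.

31.4865


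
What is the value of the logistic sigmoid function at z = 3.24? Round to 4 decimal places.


exp(-3.2400) = 0.0392.
1 + exp(-z) = 1.0392.
sigmoid = 1/1.0392 = 0.9623.

0.9623


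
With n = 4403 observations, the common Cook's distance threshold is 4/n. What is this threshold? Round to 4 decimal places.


The threshold is 4/n.
4/4403 = 0.0009.

0.0009


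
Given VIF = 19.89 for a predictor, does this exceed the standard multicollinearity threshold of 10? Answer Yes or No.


Compare VIF = 19.89 to the threshold of 10.
19.89 >= 10, so the answer is Yes.

Yes


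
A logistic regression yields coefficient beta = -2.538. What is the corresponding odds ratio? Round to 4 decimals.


The odds ratio is computed as:
OR = e^(-2.538) = 0.0790.

0.0790


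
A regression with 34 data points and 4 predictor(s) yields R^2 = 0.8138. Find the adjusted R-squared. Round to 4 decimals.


Adjusted R^2 = 1 - (1 - R^2) * (n-1)/(n-p-1).
(1 - R^2) = 0.1862.
(n-1)/(n-p-1) = 33/29.
(1 - R^2) * (n-1) = 0.1862 * 33 = 6.1446.
Divide by (n-p-1): 6.1446 / 29 = 0.2119.
Adj R^2 = 1 - 0.2119 = 0.7881.

0.7881


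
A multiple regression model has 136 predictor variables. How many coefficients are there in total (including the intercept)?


Including the intercept, the model has 136 predictor coefficients + 1 intercept.
Total = 137.

137


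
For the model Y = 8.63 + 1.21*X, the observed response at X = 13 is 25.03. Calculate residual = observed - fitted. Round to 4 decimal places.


Predicted = 8.63 + 1.21 * 13 = 24.3600.
Residual = 25.03 - 24.3600 = 0.6700.

0.6700


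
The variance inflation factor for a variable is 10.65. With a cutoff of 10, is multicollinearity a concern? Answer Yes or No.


Compare VIF = 10.65 to the threshold of 10.
10.65 >= 10, so the answer is Yes.

Yes


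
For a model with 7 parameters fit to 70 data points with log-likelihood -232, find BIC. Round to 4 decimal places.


k * ln(n) = 7 * ln(70) = 7 * 4.248495 = 29.739465.
-2 * loglik = -2 * (-232) = 464.
BIC = 29.739465 + 464 = 493.739465, which rounds to 493.7395.

493.7395


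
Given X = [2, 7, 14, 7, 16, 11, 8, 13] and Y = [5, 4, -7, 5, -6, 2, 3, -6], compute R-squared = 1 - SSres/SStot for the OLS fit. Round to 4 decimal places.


The fitted line is Y = 10.1136 + -1.0373*X.
SSres = 41.2949, SStot = 200.0000.
R^2 = 1 - SSres/SStot = 0.7935.

0.7935


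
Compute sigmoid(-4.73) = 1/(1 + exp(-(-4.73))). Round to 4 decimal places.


First, exp(4.7300) = 113.2956.
Then sigma(z) = 1/(1 + 113.2956) = 0.0087.

0.0087


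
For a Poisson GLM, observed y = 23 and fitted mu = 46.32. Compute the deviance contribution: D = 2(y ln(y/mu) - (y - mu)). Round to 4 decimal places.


y/mu = 23/46.32 = 0.496546 (approx.), and ln(23/46.32) = -0.700080.
y * ln(y/mu) = 23 * -0.700080 = -16.101840.
y - mu = -23.32.
D = 2 * (-16.101840 - -23.32) = 14.436320, which rounds to 14.4363.

14.4363


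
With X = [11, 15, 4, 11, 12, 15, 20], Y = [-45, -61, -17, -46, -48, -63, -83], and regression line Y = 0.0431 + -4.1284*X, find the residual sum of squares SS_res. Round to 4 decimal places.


For each point, residual = actual - predicted.
Residuals: [0.3693, 0.8829, -0.5295, -0.6307, 1.4977, -1.1171, -0.4751].
Sum of squared residuals = 5.3108.

5.3108


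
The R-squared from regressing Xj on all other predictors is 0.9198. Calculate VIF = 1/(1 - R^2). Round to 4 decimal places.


VIF = 1 / (1 - 0.9198).
= 1 / 0.0802 = 12.4688.

12.4688


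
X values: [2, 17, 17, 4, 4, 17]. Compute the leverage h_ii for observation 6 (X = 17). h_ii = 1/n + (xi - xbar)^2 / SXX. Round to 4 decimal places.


Mean of X: xbar = 10.1667.
SXX = 282.8333.
For X = 17: h = 1/6 + (17 - 10.1667)^2/282.8333 = 0.3318.

0.3318


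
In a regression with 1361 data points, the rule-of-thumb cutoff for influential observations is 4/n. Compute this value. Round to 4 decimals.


Cook's distance cutoff = 4/n = 4/1361.
= 0.0029.

0.0029


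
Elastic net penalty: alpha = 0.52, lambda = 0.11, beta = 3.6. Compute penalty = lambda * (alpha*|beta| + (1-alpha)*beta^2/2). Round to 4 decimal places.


alpha * |beta| = 0.52 * 3.6 = 1.8720.
(1-alpha) * beta^2/2 = 0.48 * 12.9600/2 = 3.1104.
Total = 0.11 * (1.8720 + 3.1104) = 0.5481.

0.5481


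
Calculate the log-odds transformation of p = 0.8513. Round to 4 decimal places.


1 - p = 0.1487.
p/(1-p) = 5.7249.
logit = ln(5.7249) = 1.7448.

1.7448


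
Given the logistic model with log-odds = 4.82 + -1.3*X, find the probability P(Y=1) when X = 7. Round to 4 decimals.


Linear predictor: z = 4.82 + -1.3 * 7 = -4.2800.
P = 1/(1 + exp(4.2800)) = 1/(1 + 72.2404) = 0.0137.

0.0137


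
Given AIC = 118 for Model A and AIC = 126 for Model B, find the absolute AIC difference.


Compute |118 - 126| = 8.
Model A has the smaller AIC.

8


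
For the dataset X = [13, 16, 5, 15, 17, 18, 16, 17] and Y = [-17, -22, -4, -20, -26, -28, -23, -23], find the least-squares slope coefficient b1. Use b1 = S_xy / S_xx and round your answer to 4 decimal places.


The sample means are xbar = 14.6250 and ybar = -20.3750.
Compute S_xx = 121.8750 and S_xy = -214.1250.
Slope b1 = S_xy / S_xx = -214.1250 / 121.8750 = -1.7569.

-1.7569


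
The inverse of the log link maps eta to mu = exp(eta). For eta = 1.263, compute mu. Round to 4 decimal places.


mu = exp(eta) = exp(1.263).
= 3.5360.

3.5360


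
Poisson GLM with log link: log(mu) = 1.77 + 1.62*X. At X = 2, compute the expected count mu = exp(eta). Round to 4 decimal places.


eta = 1.77 + 1.62 * 2 = 5.0100.
mu = exp(5.0100) = 149.9047.

149.9047


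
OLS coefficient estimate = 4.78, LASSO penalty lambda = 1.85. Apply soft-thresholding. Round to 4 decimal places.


Absolute value: |4.78| = 4.78.
Compare to lambda = 1.85.
Since |beta| > lambda, coefficient = sign(beta)*(|beta| - lambda) = 2.9300.

2.9300


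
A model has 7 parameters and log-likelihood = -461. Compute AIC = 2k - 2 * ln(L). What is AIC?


AIC = 2k - 2*loglik = 2(7) - 2(-461).
= 14 + 922 = 936.

936


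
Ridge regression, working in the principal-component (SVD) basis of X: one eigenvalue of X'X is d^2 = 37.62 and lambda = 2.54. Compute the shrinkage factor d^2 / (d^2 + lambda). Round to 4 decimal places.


Compute the denominator: 37.62 + 2.54 = 40.1600.
Shrinkage factor = 37.62 / 40.1600 = 0.9368.

0.9368


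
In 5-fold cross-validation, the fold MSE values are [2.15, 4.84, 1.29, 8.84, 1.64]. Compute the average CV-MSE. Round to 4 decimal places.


Add all fold MSEs: 18.7600.
Divide by k = 5: 18.7600/5 = 3.7520.

3.7520


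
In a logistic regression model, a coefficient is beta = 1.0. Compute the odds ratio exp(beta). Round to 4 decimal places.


exp(1.0) = 2.7183.
So the odds ratio is 2.7183.

2.7183


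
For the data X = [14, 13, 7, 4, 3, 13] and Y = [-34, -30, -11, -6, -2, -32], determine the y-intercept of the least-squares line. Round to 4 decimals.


First find the slope: b1 = -2.9016.
Means: xbar = 9.0000, ybar = -19.1667.
b0 = ybar - b1 * xbar = -19.1667 - -2.9016 * 9.0000 = 6.9481.

6.9481


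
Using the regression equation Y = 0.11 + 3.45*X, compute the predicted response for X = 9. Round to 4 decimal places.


Predicted value:
Y = 0.11 + (3.45)(9) = 0.11 + 31.0500 = 31.1600.

31.1600


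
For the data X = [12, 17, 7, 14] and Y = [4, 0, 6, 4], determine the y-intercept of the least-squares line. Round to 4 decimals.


First find the slope: b1 = -0.5472.
Means: xbar = 12.5000, ybar = 3.5000.
b0 = ybar - b1 * xbar = 3.5000 - -0.5472 * 12.5000 = 10.3396.

10.3396


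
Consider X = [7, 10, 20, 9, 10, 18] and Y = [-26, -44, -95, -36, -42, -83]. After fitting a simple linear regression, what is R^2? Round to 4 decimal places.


After computing the OLS fit (b0=10.1840, b1=-5.2311):
SSres = 5.7830, SStot = 3873.3333.
R^2 = 1 - 5.7830/3873.3333 = 0.9985.

0.9985


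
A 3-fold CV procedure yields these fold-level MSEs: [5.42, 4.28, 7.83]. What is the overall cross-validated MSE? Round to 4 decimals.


Add all fold MSEs: 17.5300.
Divide by k = 3: 17.5300/3 = 5.8433.

5.8433


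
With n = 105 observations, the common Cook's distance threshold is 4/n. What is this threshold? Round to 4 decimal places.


Using the rule of thumb:
Threshold = 4 / 105 = 0.0381.

0.0381


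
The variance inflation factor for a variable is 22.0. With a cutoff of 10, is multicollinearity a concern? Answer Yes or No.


Compare VIF = 22.0 to the threshold of 10.
22.0 >= 10, so the answer is Yes.

Yes


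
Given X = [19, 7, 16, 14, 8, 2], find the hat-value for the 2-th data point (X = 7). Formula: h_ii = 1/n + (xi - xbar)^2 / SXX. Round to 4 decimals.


n = 6, xbar = 11.0000.
SXX = sum((xi - xbar)^2) = 204.0000.
h = 1/6 + (7 - 11.0000)^2 / 204.0000 = 0.2451.

0.2451


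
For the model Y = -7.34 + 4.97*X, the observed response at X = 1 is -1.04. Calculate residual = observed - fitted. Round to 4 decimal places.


Predicted = -7.34 + 4.97 * 1 = -2.3700.
Residual = -1.04 - -2.3700 = 1.3300.

1.3300


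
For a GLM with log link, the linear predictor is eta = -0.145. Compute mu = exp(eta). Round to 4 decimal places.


mu = exp(eta) = exp(-0.145).
= 0.8650.

0.8650


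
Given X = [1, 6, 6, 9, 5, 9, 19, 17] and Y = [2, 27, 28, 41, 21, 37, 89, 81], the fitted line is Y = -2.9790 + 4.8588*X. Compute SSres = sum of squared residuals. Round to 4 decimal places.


Predicted values from Y = -2.9790 + 4.8588*X.
Residuals: [0.1202, 0.8262, 1.8262, 0.2498, -0.3150, -3.7502, -0.3382, 1.3794].
SSres = 20.2748.

20.2748


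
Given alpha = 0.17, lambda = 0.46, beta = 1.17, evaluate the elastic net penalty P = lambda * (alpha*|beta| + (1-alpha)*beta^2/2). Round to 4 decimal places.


alpha * |beta| = 0.17 * 1.17 = 0.1989.
(1-alpha) * beta^2/2 = 0.83 * 1.3689/2 = 0.5681.
Total = 0.46 * (0.1989 + 0.5681) = 0.3528.

0.3528


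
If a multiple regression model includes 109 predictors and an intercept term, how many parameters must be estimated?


Including the intercept, the model has 109 predictor coefficients + 1 intercept.
Total = 110.

110


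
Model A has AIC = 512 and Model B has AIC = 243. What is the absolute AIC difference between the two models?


Absolute difference = |512 - 243| = 269.
The model with lower AIC (B) is preferred.

269


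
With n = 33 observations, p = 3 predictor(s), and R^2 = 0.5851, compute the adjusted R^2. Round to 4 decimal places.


Adjusted R^2 = 1 - (1 - R^2) * (n-1)/(n-p-1).
(1 - R^2) = 0.4149.
(n-1)/(n-p-1) = 32/29.
(1 - R^2) * (n-1) = 0.4149 * 32 = 13.2768.
Divide by (n-p-1): 13.2768 / 29 = 0.4578.
Adj R^2 = 1 - 0.4578 = 0.5422.

0.5422


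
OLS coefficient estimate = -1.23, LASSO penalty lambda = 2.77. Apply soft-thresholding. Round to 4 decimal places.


|beta_OLS| = 1.23.
lambda = 2.77.
Since |beta| <= lambda, the coefficient is set to 0.
Result = 0.0000.

0.0000


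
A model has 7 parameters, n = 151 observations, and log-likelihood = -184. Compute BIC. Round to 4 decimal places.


k * ln(n) = 7 * ln(151) = 7 * 5.017280 = 35.120960.
-2 * loglik = -2 * (-184) = 368.
BIC = 35.120960 + 368 = 403.120960, which rounds to 403.1210.

403.1210


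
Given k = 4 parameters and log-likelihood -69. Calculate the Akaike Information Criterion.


AIC = 2k - 2*loglik = 2(4) - 2(-69).
= 8 + 138 = 146.

146


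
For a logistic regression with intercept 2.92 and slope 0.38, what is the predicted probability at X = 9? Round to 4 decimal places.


Compute z = 2.92 + (0.38)(9) = 6.3400.
exp(-z) = 0.0018.
P = 1/(1 + 0.0018) = 0.9982.

0.9982


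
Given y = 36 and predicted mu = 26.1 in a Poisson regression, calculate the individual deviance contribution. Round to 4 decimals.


Compute y*ln(y/mu) = 36*ln(36/26.1) = 36*0.321584 = 11.577024.
y - mu = 9.9.
D = 2*(11.577024 - (9.9)) = 3.354048, which rounds to 3.3540.

3.3540


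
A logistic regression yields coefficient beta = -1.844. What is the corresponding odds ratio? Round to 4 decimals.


The odds ratio is computed as:
OR = e^(-1.844) = 0.1582.

0.1582


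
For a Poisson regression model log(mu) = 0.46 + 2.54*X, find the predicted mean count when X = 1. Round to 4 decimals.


Linear predictor: eta = 0.46 + (2.54)(1) = 3.0000.
Expected count: mu = exp(3.0000) = 20.0855.

20.0855


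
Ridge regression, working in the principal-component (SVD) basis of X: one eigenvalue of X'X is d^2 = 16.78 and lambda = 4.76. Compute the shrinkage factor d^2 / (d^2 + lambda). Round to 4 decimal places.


d^2 + lambda = 16.78 + 4.76 = 21.5400.
Shrinkage factor = 16.78/21.5400 = 0.7790.

0.7790


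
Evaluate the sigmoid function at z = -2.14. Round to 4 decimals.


exp(2.1400) = 8.4994.
1 + exp(-z) = 9.4994.
sigmoid = 1/9.4994 = 0.1053.

0.1053


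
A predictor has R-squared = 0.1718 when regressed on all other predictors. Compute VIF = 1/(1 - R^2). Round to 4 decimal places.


VIF = 1 / (1 - 0.1718).
= 1 / 0.8282 = 1.2074.

1.2074


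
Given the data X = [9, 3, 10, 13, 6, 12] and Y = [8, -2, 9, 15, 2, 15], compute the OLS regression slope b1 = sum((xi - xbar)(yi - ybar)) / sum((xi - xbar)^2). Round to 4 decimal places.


First compute the means: xbar = 8.8333, ybar = 7.8333.
Then S_xx = sum((xi - xbar)^2) = 70.8333.
S_xy = sum((xi - xbar)(yi - ybar)) = 127.8333.
b1 = S_xy / S_xx = 127.8333 / 70.8333 = 1.8047.

1.8047


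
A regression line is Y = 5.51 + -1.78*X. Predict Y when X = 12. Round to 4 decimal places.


Predicted value:
Y = 5.51 + (-1.78)(12) = 5.51 + -21.3600 = -15.8500.

-15.8500


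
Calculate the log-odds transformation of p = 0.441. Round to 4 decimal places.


Compute the odds: 0.441/0.559 = 0.7889.
Take the natural log: ln(0.7889) = -0.2371.

-0.2371


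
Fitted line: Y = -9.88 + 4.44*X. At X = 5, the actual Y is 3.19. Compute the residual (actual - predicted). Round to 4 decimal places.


Compute yhat = -9.88 + (4.44)(5) = 12.3200.
Residual = actual - predicted = 3.19 - 12.3200 = -9.1300.

-9.1300


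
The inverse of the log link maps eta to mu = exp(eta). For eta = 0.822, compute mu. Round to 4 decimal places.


The inverse log link gives:
mu = exp(0.822) = 2.2750.

2.2750


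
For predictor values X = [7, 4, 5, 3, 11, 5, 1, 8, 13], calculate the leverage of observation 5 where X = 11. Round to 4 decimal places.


Mean of X: xbar = 6.3333.
SXX = 118.0000.
For X = 11: h = 1/9 + (11 - 6.3333)^2/118.0000 = 0.2957.

0.2957


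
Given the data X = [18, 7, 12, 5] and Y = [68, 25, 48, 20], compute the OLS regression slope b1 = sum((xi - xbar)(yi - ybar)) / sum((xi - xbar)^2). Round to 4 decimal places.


Calculate xbar = 10.5000, ybar = 40.2500.
S_xx = 101.0000, S_xy = 384.5000.
Using b1 = S_xy / S_xx = 384.5000 / 101.0000, we get b1 = 3.8069.

3.8069


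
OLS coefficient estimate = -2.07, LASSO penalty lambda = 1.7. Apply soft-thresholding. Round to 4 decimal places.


Check: |-2.07| = 2.07 vs lambda = 1.7.
Since |beta| > lambda, coefficient = sign(beta)*(|beta| - lambda) = -0.3700.
Soft-thresholded coefficient = -0.3700.

-0.3700


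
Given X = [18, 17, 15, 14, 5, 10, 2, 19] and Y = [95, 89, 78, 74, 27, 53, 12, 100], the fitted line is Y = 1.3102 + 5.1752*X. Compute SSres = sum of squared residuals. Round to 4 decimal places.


Compute predicted values, then residuals = yi - yhat_i.
Residuals: [0.5362, -0.2886, -0.9382, 0.2370, -0.1862, -0.0622, 0.3394, 0.3610].
SSres = sum(residual^2) = 1.5912.

1.5912


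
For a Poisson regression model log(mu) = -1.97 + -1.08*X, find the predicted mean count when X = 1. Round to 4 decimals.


eta = -1.97 + -1.08 * 1 = -3.0500.
mu = exp(-3.0500) = 0.0474.

0.0474


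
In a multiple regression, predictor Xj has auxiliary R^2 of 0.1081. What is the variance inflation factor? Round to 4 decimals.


VIF = 1 / (1 - 0.1081).
= 1 / 0.8919 = 1.1212.

1.1212


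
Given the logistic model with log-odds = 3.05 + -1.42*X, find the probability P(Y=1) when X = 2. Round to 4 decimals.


Compute z = 3.05 + (-1.42)(2) = 0.2100.
exp(-z) = 0.8106.
P = 1/(1 + 0.8106) = 0.5523.

0.5523


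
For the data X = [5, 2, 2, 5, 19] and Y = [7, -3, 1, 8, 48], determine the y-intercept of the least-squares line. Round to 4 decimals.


The slope is b1 = 2.8847.
Sample means are xbar = 6.6000 and ybar = 12.2000.
Intercept: b0 = 12.2000 - (2.8847)(6.6000) = -6.8390.

-6.8390


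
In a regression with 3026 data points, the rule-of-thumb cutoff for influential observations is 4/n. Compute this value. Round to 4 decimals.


Cook's distance cutoff = 4/n = 4/3026.
= 0.0013.

0.0013


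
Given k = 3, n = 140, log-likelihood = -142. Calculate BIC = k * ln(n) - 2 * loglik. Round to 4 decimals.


k * ln(n) = 3 * ln(140) = 3 * 4.941642 = 14.824926.
-2 * loglik = -2 * (-142) = 284.
BIC = 14.824926 + 284 = 298.824926, which rounds to 298.8249.

298.8249


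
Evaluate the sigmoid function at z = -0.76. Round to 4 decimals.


Compute exp(0.7600) = 2.1383.
Sigmoid = 1 / (1 + 2.1383) = 1 / 3.1383 = 0.3186.

0.3186


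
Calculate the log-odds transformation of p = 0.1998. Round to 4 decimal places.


1 - p = 0.8002.
p/(1-p) = 0.2497.
logit = ln(0.2497) = -1.3875.

-1.3875


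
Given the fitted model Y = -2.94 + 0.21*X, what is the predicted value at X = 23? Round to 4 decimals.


Predicted value:
Y = -2.94 + (0.21)(23) = -2.94 + 4.8300 = 1.8900.

1.8900


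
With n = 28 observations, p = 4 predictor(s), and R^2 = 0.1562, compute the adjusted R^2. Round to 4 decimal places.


Using the formula:
(1 - 0.1562) = 0.8438.
Multiply by 27/23: 0.8438 * 27 = 22.7826, then 22.7826 / 23 = 0.9905.
Adj R^2 = 1 - 0.9905 = 0.0095.

0.0095


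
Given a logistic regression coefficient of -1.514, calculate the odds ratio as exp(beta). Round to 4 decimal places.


The odds ratio is computed as:
OR = e^(-1.514) = 0.2200.

0.2200


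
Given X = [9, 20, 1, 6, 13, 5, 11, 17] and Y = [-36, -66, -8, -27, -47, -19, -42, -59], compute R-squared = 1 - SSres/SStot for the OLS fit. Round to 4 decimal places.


Fit the OLS line: b0 = -6.3579, b1 = -3.0870.
SSres = 25.3677.
SStot = 2708.0000.
R^2 = 1 - 25.3677/2708.0000 = 0.9906.

0.9906


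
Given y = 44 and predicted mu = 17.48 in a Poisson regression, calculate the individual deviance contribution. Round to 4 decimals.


Compute y*ln(y/mu) = 44*ln(44/17.48) = 44*0.923132 = 40.617808.
y - mu = 26.52.
D = 2*(40.617808 - (26.52)) = 28.195616, which rounds to 28.1956.

28.1956


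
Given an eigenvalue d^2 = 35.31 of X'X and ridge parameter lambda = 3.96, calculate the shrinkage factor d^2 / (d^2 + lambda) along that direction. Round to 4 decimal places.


d^2 + lambda = 35.31 + 3.96 = 39.2700.
Shrinkage factor = 35.31/39.2700 = 0.8992.

0.8992


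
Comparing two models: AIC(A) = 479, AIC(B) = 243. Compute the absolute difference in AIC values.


|AIC_A - AIC_B| = |479 - 243| = 236.
Model B is preferred (lower AIC).

236


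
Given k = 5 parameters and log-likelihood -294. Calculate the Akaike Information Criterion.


AIC = 2k - 2*loglik = 2(5) - 2(-294).
= 10 + 588 = 598.

598
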